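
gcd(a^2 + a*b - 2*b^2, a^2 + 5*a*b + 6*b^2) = a + 2*b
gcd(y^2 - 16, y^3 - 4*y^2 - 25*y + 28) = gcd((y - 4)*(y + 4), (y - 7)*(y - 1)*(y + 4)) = y + 4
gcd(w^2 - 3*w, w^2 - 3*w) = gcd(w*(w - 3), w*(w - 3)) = w^2 - 3*w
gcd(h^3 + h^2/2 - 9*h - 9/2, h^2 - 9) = h^2 - 9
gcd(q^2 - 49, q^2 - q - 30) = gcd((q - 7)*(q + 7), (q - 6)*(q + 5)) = 1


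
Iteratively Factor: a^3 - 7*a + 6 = (a - 1)*(a^2 + a - 6) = (a - 2)*(a - 1)*(a + 3)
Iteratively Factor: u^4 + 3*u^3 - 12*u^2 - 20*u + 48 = (u - 2)*(u^3 + 5*u^2 - 2*u - 24) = (u - 2)^2*(u^2 + 7*u + 12) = (u - 2)^2*(u + 4)*(u + 3)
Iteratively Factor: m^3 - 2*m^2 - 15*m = (m - 5)*(m^2 + 3*m) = (m - 5)*(m + 3)*(m)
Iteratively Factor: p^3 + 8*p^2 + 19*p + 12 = (p + 1)*(p^2 + 7*p + 12) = (p + 1)*(p + 3)*(p + 4)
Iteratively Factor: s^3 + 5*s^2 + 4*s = (s + 1)*(s^2 + 4*s) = s*(s + 1)*(s + 4)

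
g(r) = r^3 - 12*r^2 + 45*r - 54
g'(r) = 3*r^2 - 24*r + 45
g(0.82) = -24.62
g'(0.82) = 27.34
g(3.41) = -0.44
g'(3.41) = -1.96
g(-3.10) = -338.61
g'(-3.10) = 148.23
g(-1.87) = -186.65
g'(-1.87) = 100.37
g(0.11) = -49.19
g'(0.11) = 42.40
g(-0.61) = -86.14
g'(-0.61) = 60.76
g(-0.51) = -80.20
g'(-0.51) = 58.02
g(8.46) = 73.34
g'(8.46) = 56.67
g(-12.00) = -4050.00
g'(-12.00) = 765.00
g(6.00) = 0.00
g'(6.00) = 9.00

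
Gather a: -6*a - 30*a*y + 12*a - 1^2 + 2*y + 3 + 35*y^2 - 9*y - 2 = a*(6 - 30*y) + 35*y^2 - 7*y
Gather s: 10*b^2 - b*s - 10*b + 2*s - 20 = 10*b^2 - 10*b + s*(2 - b) - 20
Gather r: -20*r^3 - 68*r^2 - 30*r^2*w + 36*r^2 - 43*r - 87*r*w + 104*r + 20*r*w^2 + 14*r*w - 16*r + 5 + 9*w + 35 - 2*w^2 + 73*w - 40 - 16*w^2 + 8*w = -20*r^3 + r^2*(-30*w - 32) + r*(20*w^2 - 73*w + 45) - 18*w^2 + 90*w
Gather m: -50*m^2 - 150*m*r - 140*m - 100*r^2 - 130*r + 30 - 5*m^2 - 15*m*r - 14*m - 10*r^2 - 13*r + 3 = -55*m^2 + m*(-165*r - 154) - 110*r^2 - 143*r + 33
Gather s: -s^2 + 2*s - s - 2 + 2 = -s^2 + s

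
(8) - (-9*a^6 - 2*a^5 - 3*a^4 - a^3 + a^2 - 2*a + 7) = 9*a^6 + 2*a^5 + 3*a^4 + a^3 - a^2 + 2*a + 1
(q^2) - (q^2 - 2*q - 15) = 2*q + 15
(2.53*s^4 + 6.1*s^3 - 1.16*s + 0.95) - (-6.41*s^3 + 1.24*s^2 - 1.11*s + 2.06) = 2.53*s^4 + 12.51*s^3 - 1.24*s^2 - 0.0499999999999998*s - 1.11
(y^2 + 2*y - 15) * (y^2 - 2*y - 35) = y^4 - 54*y^2 - 40*y + 525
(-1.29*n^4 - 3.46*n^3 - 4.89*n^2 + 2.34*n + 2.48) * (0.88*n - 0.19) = -1.1352*n^5 - 2.7997*n^4 - 3.6458*n^3 + 2.9883*n^2 + 1.7378*n - 0.4712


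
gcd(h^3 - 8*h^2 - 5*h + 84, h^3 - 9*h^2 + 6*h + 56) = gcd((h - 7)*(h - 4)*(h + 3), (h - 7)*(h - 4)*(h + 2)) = h^2 - 11*h + 28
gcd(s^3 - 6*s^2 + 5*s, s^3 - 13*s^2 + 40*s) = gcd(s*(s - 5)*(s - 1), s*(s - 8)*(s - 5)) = s^2 - 5*s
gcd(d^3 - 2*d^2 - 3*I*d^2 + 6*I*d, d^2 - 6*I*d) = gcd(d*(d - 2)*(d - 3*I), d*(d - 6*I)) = d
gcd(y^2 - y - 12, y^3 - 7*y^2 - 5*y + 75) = y + 3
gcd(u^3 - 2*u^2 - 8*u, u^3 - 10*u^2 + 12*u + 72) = u + 2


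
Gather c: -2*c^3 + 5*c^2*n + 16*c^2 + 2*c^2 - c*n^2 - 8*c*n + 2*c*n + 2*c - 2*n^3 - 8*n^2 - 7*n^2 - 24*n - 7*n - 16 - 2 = -2*c^3 + c^2*(5*n + 18) + c*(-n^2 - 6*n + 2) - 2*n^3 - 15*n^2 - 31*n - 18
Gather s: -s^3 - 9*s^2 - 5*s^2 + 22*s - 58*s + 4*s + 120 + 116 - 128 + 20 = -s^3 - 14*s^2 - 32*s + 128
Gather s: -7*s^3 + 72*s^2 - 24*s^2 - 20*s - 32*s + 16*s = -7*s^3 + 48*s^2 - 36*s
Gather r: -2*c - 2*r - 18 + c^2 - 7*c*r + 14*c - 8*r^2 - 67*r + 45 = c^2 + 12*c - 8*r^2 + r*(-7*c - 69) + 27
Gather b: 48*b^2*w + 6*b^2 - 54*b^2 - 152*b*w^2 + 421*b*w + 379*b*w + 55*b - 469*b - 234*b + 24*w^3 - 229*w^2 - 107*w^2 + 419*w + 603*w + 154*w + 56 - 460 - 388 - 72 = b^2*(48*w - 48) + b*(-152*w^2 + 800*w - 648) + 24*w^3 - 336*w^2 + 1176*w - 864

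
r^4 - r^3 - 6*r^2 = r^2*(r - 3)*(r + 2)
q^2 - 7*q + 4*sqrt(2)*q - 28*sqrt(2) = (q - 7)*(q + 4*sqrt(2))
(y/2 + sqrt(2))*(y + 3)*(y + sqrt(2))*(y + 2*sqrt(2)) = y^4/2 + 3*y^3/2 + 5*sqrt(2)*y^3/2 + 8*y^2 + 15*sqrt(2)*y^2/2 + 4*sqrt(2)*y + 24*y + 12*sqrt(2)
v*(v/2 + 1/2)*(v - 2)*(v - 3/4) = v^4/2 - 7*v^3/8 - 5*v^2/8 + 3*v/4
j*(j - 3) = j^2 - 3*j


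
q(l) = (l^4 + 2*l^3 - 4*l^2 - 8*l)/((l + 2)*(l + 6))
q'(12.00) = 18.59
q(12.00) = 93.33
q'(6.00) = 7.33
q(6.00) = 16.00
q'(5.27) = 6.05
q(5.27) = 11.12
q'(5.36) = 6.21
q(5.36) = 11.67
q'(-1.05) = -0.26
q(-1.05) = 0.61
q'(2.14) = 1.18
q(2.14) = 0.15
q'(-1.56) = 0.62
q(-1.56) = 0.55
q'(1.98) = 0.98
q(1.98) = -0.02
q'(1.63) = 0.56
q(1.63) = -0.29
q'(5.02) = 5.62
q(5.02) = 9.66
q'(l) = (4*l^3 + 6*l^2 - 8*l - 8)/((l + 2)*(l + 6)) - (l^4 + 2*l^3 - 4*l^2 - 8*l)/((l + 2)*(l + 6)^2) - (l^4 + 2*l^3 - 4*l^2 - 8*l)/((l + 2)^2*(l + 6))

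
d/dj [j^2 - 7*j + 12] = 2*j - 7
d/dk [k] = 1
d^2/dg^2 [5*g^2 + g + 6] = 10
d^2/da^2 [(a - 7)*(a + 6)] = 2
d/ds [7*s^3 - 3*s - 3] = 21*s^2 - 3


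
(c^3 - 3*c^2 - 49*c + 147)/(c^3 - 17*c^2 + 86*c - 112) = (c^2 + 4*c - 21)/(c^2 - 10*c + 16)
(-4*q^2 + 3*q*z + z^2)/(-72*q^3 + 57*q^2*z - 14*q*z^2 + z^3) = (4*q^2 - 3*q*z - z^2)/(72*q^3 - 57*q^2*z + 14*q*z^2 - z^3)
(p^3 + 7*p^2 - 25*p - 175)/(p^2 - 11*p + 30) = (p^2 + 12*p + 35)/(p - 6)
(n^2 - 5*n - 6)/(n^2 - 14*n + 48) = (n + 1)/(n - 8)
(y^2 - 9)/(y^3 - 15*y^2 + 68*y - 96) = (y + 3)/(y^2 - 12*y + 32)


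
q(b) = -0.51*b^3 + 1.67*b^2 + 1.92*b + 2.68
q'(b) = -1.53*b^2 + 3.34*b + 1.92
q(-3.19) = 30.10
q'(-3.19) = -24.30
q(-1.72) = 6.91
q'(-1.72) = -8.35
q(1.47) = 7.49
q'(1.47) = 3.52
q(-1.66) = 6.43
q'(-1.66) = -7.84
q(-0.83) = 2.53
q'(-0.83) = -1.91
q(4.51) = -1.48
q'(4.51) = -14.14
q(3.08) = 9.53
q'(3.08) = -2.31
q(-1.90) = 8.56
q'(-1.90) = -9.95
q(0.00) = 2.68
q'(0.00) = 1.92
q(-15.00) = 2070.88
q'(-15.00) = -392.43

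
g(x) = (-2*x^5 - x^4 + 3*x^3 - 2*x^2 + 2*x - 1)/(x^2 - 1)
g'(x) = -2*x*(-2*x^5 - x^4 + 3*x^3 - 2*x^2 + 2*x - 1)/(x^2 - 1)^2 + (-10*x^4 - 4*x^3 + 9*x^2 - 4*x + 2)/(x^2 - 1) = (-6*x^6 - 2*x^5 + 13*x^4 + 4*x^3 - 11*x^2 + 6*x - 2)/(x^4 - 2*x^2 + 1)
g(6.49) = -584.97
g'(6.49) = -264.75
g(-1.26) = -15.09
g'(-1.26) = -57.68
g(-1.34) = -11.40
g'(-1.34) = -37.28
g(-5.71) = 330.36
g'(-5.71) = -183.35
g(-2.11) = 6.23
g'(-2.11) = -24.28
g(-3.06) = 40.31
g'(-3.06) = -49.86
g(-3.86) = 92.14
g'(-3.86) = -81.08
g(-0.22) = 1.65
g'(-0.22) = -4.27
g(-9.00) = 1364.61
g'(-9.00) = -467.05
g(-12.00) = 3296.72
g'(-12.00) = -839.03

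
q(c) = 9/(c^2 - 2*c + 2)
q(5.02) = 0.52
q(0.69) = 8.21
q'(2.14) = -3.88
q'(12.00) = -0.01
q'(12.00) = -0.01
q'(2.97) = -1.49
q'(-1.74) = 0.68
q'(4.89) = -0.27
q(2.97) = 1.84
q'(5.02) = -0.25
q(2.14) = 3.91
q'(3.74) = -0.68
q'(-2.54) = 0.35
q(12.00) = 0.07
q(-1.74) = 1.06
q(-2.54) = 0.67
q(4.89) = 0.56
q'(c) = 9*(2 - 2*c)/(c^2 - 2*c + 2)^2 = 18*(1 - c)/(c^2 - 2*c + 2)^2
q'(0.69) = 4.64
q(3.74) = 1.06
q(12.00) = 0.07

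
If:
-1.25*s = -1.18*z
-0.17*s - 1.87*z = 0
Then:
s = 0.00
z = 0.00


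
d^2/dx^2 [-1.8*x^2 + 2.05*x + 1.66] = -3.60000000000000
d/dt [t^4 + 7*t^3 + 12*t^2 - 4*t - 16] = 4*t^3 + 21*t^2 + 24*t - 4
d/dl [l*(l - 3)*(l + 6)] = 3*l^2 + 6*l - 18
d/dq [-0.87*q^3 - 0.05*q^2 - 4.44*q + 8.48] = -2.61*q^2 - 0.1*q - 4.44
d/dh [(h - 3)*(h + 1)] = 2*h - 2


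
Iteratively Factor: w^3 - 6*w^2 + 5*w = (w - 5)*(w^2 - w) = (w - 5)*(w - 1)*(w)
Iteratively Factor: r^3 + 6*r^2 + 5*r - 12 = (r + 4)*(r^2 + 2*r - 3) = (r + 3)*(r + 4)*(r - 1)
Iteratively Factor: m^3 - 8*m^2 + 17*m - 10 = (m - 1)*(m^2 - 7*m + 10) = (m - 5)*(m - 1)*(m - 2)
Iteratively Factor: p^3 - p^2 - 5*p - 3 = (p + 1)*(p^2 - 2*p - 3) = (p - 3)*(p + 1)*(p + 1)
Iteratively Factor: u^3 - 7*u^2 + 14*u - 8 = (u - 2)*(u^2 - 5*u + 4) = (u - 2)*(u - 1)*(u - 4)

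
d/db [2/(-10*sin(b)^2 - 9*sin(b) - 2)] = 2*(20*sin(b) + 9)*cos(b)/(10*sin(b)^2 + 9*sin(b) + 2)^2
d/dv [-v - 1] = -1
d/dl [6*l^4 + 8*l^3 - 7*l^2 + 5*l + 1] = 24*l^3 + 24*l^2 - 14*l + 5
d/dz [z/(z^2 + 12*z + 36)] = (6 - z)/(z^3 + 18*z^2 + 108*z + 216)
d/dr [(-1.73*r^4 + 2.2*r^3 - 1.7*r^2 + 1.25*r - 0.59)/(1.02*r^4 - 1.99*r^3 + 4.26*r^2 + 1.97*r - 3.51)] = (1.1987*r^6 - 11.2716*r^5 - 8.0603*r^4 + 40.3394*r^3 - 35.3623*r^2 + 16.9608*r - 3.2252)/(1.0404*r^8 - 4.0596*r^7 + 12.6505*r^6 - 12.936*r^5 + 3.1466*r^4 + 30.7542*r^3 - 26.0243*r^2 - 13.8294*r + 12.3201)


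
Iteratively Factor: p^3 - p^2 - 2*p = (p + 1)*(p^2 - 2*p) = p*(p + 1)*(p - 2)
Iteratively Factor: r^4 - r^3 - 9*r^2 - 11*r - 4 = (r + 1)*(r^3 - 2*r^2 - 7*r - 4) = (r - 4)*(r + 1)*(r^2 + 2*r + 1) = (r - 4)*(r + 1)^2*(r + 1)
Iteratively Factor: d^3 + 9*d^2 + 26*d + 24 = (d + 4)*(d^2 + 5*d + 6) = (d + 3)*(d + 4)*(d + 2)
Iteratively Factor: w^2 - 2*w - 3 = (w - 3)*(w + 1)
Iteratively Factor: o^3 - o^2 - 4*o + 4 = (o + 2)*(o^2 - 3*o + 2) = (o - 1)*(o + 2)*(o - 2)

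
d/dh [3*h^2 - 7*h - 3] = 6*h - 7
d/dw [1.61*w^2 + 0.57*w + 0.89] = 3.22*w + 0.57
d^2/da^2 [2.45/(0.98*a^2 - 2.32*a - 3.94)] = (4.70596*a^2 - 11.14064*a - 2.45*(1.96*a - 2.32)*(3.92*a - 4.64) - 18.91988)/(-0.98*a^2 + 2.32*a + 3.94)^3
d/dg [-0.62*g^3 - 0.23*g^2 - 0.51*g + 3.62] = -1.86*g^2 - 0.46*g - 0.51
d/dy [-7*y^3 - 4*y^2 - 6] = y*(-21*y - 8)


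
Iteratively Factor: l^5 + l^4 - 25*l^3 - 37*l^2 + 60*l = (l)*(l^4 + l^3 - 25*l^2 - 37*l + 60) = l*(l - 5)*(l^3 + 6*l^2 + 5*l - 12) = l*(l - 5)*(l + 3)*(l^2 + 3*l - 4) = l*(l - 5)*(l + 3)*(l + 4)*(l - 1)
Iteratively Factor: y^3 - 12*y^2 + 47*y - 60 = (y - 4)*(y^2 - 8*y + 15) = (y - 4)*(y - 3)*(y - 5)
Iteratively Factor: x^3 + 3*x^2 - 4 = (x + 2)*(x^2 + x - 2) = (x + 2)^2*(x - 1)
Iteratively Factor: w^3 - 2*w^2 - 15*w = (w)*(w^2 - 2*w - 15) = w*(w + 3)*(w - 5)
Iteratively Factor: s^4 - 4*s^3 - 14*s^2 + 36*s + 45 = (s - 5)*(s^3 + s^2 - 9*s - 9) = (s - 5)*(s + 1)*(s^2 - 9) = (s - 5)*(s + 1)*(s + 3)*(s - 3)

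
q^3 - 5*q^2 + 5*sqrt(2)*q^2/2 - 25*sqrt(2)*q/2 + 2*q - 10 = (q - 5)*(q + sqrt(2)/2)*(q + 2*sqrt(2))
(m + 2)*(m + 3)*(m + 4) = m^3 + 9*m^2 + 26*m + 24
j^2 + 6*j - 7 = (j - 1)*(j + 7)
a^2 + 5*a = a*(a + 5)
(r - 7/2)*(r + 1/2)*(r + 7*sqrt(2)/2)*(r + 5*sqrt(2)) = r^4 - 3*r^3 + 17*sqrt(2)*r^3/2 - 51*sqrt(2)*r^2/2 + 133*r^2/4 - 105*r - 119*sqrt(2)*r/8 - 245/4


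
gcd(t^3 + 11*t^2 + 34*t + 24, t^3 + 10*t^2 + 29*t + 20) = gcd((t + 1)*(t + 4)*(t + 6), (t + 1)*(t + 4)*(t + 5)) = t^2 + 5*t + 4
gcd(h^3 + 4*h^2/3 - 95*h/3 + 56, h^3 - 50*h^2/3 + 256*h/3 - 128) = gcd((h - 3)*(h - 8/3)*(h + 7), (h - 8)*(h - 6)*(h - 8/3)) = h - 8/3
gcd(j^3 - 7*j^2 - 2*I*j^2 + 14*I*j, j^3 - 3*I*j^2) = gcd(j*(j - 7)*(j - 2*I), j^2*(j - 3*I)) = j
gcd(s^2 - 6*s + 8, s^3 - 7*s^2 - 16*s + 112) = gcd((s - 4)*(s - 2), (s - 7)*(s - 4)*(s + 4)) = s - 4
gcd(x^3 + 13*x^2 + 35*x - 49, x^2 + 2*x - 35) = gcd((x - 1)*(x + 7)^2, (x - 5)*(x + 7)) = x + 7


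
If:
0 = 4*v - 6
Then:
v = 3/2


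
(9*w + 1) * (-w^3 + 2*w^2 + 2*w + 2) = -9*w^4 + 17*w^3 + 20*w^2 + 20*w + 2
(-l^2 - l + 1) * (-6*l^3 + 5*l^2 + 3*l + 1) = 6*l^5 + l^4 - 14*l^3 + l^2 + 2*l + 1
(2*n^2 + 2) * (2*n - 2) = 4*n^3 - 4*n^2 + 4*n - 4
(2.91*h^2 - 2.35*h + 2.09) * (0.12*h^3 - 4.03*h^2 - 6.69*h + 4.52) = 0.3492*h^5 - 12.0093*h^4 - 9.7466*h^3 + 20.452*h^2 - 24.6041*h + 9.4468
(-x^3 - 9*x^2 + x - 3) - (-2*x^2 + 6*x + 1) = -x^3 - 7*x^2 - 5*x - 4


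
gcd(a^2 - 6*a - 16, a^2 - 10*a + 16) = a - 8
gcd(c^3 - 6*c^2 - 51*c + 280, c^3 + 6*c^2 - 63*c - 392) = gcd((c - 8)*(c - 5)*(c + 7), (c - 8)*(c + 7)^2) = c^2 - c - 56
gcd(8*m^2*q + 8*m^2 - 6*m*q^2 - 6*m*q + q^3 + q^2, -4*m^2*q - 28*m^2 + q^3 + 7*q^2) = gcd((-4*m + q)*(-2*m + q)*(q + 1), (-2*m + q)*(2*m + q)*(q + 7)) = -2*m + q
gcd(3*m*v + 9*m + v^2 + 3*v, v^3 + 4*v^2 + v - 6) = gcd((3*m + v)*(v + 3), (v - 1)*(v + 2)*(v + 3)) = v + 3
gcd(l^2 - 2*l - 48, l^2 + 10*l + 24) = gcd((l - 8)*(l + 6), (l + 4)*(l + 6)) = l + 6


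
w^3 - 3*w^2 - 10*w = w*(w - 5)*(w + 2)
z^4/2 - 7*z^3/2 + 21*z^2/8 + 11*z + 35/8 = (z/2 + 1/4)*(z - 5)*(z - 7/2)*(z + 1)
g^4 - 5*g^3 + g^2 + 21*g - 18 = (g - 3)^2*(g - 1)*(g + 2)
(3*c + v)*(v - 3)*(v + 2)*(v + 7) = 3*c*v^3 + 18*c*v^2 - 39*c*v - 126*c + v^4 + 6*v^3 - 13*v^2 - 42*v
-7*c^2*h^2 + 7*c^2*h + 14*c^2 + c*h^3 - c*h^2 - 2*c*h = (-7*c + h)*(h - 2)*(c*h + c)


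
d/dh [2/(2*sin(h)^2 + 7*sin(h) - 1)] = -2*(4*sin(h) + 7)*cos(h)/(7*sin(h) - cos(2*h))^2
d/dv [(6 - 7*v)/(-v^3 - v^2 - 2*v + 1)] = (7*v^3 + 7*v^2 + 14*v - (7*v - 6)*(3*v^2 + 2*v + 2) - 7)/(v^3 + v^2 + 2*v - 1)^2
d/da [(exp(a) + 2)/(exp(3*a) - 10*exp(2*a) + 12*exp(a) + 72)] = -2*exp(a)/(exp(3*a) - 18*exp(2*a) + 108*exp(a) - 216)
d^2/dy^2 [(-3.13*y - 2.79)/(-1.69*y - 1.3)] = (2.183818 - 3.5527136788005e-15*y)/(1.69*y + 1.3)^3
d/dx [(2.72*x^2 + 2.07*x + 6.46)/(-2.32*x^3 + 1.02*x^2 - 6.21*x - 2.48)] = (6.3104*x^4 + 9.6048*x^3 + 25.959*x^2 - 26.6696*x + 34.983)/(5.3824*x^6 - 4.7328*x^5 + 29.8548*x^4 - 1.1612*x^3 + 33.5049*x^2 + 30.8016*x + 6.1504)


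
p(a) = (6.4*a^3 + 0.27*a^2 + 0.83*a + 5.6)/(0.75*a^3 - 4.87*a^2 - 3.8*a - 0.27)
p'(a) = (-2.25*a^2 + 9.74*a + 3.8)*(6.4*a^3 + 0.27*a^2 + 0.83*a + 5.6)/(0.75*a^3 - 4.87*a^2 - 3.8*a - 0.27)^2 + (19.2*a^2 + 0.54*a + 0.83)/(0.75*a^3 - 4.87*a^2 - 3.8*a - 0.27) = (1.77635683940025e-15*a^5 - 31.3705*a^4 - 49.885*a^3 - 14.7679*a^2 + 54.3982*a + 21.0559)/(0.5625*a^6 - 7.305*a^5 + 18.0169*a^4 + 36.607*a^3 + 17.0698*a^2 + 2.052*a + 0.0729)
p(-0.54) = 17.32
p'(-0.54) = -125.12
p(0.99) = -1.60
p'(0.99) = -0.28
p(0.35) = -2.86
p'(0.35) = 7.62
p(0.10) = -8.16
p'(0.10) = 53.98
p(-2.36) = 2.79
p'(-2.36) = -0.63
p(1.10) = -1.64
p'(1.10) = -0.56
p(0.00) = -20.74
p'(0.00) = 288.83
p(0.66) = -1.73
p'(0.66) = 1.38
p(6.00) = -38.55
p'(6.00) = -38.98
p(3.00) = -5.20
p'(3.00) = -3.09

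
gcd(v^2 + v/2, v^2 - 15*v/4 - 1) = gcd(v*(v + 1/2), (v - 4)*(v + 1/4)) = 1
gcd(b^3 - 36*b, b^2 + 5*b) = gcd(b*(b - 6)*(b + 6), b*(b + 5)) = b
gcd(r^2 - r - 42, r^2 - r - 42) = r^2 - r - 42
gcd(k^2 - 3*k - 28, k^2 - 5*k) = 1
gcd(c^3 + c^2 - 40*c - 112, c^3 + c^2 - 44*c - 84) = c - 7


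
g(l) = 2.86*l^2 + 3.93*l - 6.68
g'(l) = 5.72*l + 3.93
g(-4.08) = 24.89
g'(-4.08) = -19.41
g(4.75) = 76.52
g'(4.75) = 31.10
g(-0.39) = -7.78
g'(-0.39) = 1.70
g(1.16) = 1.73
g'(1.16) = 10.57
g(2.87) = 28.16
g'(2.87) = 20.35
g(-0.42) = -7.83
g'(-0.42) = 1.53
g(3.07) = 32.34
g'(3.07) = 21.49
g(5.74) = 110.11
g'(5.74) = 36.76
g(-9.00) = 189.61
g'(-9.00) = -47.55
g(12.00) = 452.32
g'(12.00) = 72.57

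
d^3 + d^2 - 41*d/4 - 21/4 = (d - 3)*(d + 1/2)*(d + 7/2)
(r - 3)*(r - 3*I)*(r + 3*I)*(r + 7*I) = r^4 - 3*r^3 + 7*I*r^3 + 9*r^2 - 21*I*r^2 - 27*r + 63*I*r - 189*I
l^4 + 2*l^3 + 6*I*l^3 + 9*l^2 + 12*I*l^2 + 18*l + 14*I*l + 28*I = (l + 2)*(l - 2*I)*(l + I)*(l + 7*I)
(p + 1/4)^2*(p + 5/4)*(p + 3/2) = p^4 + 13*p^3/4 + 53*p^2/16 + 71*p/64 + 15/128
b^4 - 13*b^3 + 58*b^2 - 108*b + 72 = (b - 6)*(b - 3)*(b - 2)^2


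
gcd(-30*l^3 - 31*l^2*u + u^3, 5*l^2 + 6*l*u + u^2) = 5*l^2 + 6*l*u + u^2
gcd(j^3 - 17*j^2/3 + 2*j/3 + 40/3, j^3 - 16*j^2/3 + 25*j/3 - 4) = 1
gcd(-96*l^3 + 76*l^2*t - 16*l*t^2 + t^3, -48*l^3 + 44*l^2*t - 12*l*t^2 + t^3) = 12*l^2 - 8*l*t + t^2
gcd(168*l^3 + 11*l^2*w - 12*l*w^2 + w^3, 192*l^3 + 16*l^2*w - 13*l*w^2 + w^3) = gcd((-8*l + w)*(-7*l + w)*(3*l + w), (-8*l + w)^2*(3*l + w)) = -24*l^2 - 5*l*w + w^2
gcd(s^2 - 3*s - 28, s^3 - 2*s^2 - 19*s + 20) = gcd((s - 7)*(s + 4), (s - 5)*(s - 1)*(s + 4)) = s + 4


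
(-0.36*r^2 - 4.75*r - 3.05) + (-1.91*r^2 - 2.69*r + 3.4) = -2.27*r^2 - 7.44*r + 0.35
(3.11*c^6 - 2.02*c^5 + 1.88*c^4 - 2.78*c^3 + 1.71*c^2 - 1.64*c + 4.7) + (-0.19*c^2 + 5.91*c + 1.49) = 3.11*c^6 - 2.02*c^5 + 1.88*c^4 - 2.78*c^3 + 1.52*c^2 + 4.27*c + 6.19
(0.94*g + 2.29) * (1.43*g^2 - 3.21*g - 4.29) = 1.3442*g^3 + 0.2573*g^2 - 11.3835*g - 9.8241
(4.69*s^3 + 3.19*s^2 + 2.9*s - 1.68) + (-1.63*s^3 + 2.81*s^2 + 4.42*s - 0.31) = 3.06*s^3 + 6.0*s^2 + 7.32*s - 1.99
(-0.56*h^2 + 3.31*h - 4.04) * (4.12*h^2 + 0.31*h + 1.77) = -2.3072*h^4 + 13.4636*h^3 - 16.6099*h^2 + 4.6063*h - 7.1508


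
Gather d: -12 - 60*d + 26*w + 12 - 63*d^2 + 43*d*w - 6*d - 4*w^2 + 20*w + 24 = -63*d^2 + d*(43*w - 66) - 4*w^2 + 46*w + 24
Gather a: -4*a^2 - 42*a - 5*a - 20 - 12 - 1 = -4*a^2 - 47*a - 33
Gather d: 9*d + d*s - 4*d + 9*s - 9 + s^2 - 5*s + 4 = d*(s + 5) + s^2 + 4*s - 5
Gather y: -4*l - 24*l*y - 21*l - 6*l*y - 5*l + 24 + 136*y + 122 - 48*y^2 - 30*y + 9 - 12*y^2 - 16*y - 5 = -30*l - 60*y^2 + y*(90 - 30*l) + 150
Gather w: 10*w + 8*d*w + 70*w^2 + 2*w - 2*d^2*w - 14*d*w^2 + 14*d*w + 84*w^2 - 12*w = w^2*(154 - 14*d) + w*(-2*d^2 + 22*d)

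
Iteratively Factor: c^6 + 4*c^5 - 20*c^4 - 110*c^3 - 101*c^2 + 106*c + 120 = (c - 1)*(c^5 + 5*c^4 - 15*c^3 - 125*c^2 - 226*c - 120) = (c - 1)*(c + 3)*(c^4 + 2*c^3 - 21*c^2 - 62*c - 40) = (c - 5)*(c - 1)*(c + 3)*(c^3 + 7*c^2 + 14*c + 8) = (c - 5)*(c - 1)*(c + 3)*(c + 4)*(c^2 + 3*c + 2) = (c - 5)*(c - 1)*(c + 2)*(c + 3)*(c + 4)*(c + 1)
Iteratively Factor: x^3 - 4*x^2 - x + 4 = (x + 1)*(x^2 - 5*x + 4) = (x - 4)*(x + 1)*(x - 1)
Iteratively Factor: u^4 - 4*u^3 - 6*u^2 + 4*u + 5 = (u - 5)*(u^3 + u^2 - u - 1) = (u - 5)*(u + 1)*(u^2 - 1) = (u - 5)*(u - 1)*(u + 1)*(u + 1)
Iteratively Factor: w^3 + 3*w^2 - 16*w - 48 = (w + 3)*(w^2 - 16) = (w - 4)*(w + 3)*(w + 4)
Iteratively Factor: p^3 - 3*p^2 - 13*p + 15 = (p + 3)*(p^2 - 6*p + 5) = (p - 1)*(p + 3)*(p - 5)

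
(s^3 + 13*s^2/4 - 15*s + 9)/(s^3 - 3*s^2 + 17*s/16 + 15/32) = 8*(s^2 + 4*s - 12)/(8*s^2 - 18*s - 5)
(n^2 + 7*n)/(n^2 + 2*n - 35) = n/(n - 5)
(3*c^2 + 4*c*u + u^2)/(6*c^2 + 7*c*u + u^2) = (3*c + u)/(6*c + u)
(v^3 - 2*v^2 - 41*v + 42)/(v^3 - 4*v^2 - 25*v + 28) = (v + 6)/(v + 4)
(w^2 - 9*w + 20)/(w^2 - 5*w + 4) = (w - 5)/(w - 1)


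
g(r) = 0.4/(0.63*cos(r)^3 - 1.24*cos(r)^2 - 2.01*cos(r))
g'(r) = 0.4*(1.89*sin(r)*cos(r)^2 - 2.48*sin(r)*cos(r) - 2.01*sin(r))/(0.63*cos(r)^3 - 1.24*cos(r)^2 - 2.01*cos(r))^2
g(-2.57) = 0.91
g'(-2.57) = -1.59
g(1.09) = -0.35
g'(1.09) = -0.76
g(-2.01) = 0.69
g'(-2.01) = 0.66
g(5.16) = -0.38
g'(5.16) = 0.89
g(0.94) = -0.27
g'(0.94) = -0.41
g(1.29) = -0.63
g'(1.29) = -2.40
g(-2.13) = 0.64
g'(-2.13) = 0.14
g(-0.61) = -0.19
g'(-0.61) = 0.14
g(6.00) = -0.16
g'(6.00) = 0.05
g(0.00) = -0.15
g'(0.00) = 0.00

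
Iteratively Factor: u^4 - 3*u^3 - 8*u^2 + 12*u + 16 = (u - 2)*(u^3 - u^2 - 10*u - 8) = (u - 2)*(u + 1)*(u^2 - 2*u - 8) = (u - 2)*(u + 1)*(u + 2)*(u - 4)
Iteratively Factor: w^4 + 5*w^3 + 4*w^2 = (w)*(w^3 + 5*w^2 + 4*w) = w*(w + 1)*(w^2 + 4*w) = w*(w + 1)*(w + 4)*(w)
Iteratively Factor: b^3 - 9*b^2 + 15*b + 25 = (b - 5)*(b^2 - 4*b - 5) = (b - 5)*(b + 1)*(b - 5)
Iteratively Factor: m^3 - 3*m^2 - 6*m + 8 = (m + 2)*(m^2 - 5*m + 4) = (m - 1)*(m + 2)*(m - 4)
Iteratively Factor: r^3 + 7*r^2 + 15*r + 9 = (r + 3)*(r^2 + 4*r + 3) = (r + 3)^2*(r + 1)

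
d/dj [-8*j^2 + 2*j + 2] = 2 - 16*j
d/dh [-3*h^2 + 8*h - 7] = 8 - 6*h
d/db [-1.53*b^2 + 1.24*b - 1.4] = 1.24 - 3.06*b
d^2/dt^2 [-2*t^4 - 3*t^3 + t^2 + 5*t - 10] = -24*t^2 - 18*t + 2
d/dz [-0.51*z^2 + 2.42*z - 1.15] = 2.42 - 1.02*z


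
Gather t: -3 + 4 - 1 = 0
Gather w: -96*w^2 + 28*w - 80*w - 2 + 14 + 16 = -96*w^2 - 52*w + 28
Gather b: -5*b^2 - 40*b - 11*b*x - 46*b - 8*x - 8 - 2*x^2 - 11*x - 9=-5*b^2 + b*(-11*x - 86) - 2*x^2 - 19*x - 17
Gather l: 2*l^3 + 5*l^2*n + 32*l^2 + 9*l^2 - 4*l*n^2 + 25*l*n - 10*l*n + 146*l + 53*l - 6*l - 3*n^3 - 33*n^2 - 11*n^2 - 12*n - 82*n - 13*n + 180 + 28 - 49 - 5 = 2*l^3 + l^2*(5*n + 41) + l*(-4*n^2 + 15*n + 193) - 3*n^3 - 44*n^2 - 107*n + 154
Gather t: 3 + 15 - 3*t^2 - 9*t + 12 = -3*t^2 - 9*t + 30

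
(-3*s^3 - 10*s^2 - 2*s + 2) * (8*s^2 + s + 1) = -24*s^5 - 83*s^4 - 29*s^3 + 4*s^2 + 2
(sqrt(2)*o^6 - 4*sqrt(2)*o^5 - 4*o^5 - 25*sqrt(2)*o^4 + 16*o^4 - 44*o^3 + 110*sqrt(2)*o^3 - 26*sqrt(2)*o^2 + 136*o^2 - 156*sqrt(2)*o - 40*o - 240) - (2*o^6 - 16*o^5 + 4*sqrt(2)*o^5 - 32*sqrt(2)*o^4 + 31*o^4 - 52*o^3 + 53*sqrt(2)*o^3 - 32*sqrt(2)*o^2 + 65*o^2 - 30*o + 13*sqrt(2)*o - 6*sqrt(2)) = -2*o^6 + sqrt(2)*o^6 - 8*sqrt(2)*o^5 + 12*o^5 - 15*o^4 + 7*sqrt(2)*o^4 + 8*o^3 + 57*sqrt(2)*o^3 + 6*sqrt(2)*o^2 + 71*o^2 - 169*sqrt(2)*o - 10*o - 240 + 6*sqrt(2)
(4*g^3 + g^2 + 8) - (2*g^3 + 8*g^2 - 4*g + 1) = 2*g^3 - 7*g^2 + 4*g + 7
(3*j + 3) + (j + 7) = 4*j + 10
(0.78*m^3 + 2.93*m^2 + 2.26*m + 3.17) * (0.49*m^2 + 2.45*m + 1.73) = 0.3822*m^5 + 3.3467*m^4 + 9.6353*m^3 + 12.1592*m^2 + 11.6763*m + 5.4841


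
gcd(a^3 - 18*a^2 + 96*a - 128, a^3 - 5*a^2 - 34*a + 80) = a^2 - 10*a + 16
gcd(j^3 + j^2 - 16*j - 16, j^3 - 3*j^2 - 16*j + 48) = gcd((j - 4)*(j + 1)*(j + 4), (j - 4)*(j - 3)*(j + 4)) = j^2 - 16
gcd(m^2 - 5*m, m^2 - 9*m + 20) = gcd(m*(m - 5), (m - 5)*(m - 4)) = m - 5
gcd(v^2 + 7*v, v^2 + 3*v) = v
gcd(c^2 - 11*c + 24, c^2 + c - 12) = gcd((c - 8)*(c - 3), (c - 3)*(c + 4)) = c - 3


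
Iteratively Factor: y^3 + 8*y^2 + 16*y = (y)*(y^2 + 8*y + 16) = y*(y + 4)*(y + 4)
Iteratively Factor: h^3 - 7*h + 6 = (h - 2)*(h^2 + 2*h - 3) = (h - 2)*(h + 3)*(h - 1)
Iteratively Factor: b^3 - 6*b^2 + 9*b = (b - 3)*(b^2 - 3*b) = (b - 3)^2*(b)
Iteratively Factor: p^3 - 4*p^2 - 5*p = (p)*(p^2 - 4*p - 5) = p*(p - 5)*(p + 1)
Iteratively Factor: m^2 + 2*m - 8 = (m + 4)*(m - 2)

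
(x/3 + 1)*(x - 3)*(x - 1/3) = x^3/3 - x^2/9 - 3*x + 1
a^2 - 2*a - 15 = (a - 5)*(a + 3)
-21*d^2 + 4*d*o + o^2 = (-3*d + o)*(7*d + o)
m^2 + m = m*(m + 1)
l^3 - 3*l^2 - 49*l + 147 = (l - 7)*(l - 3)*(l + 7)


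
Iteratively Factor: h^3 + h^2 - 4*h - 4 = (h + 1)*(h^2 - 4) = (h - 2)*(h + 1)*(h + 2)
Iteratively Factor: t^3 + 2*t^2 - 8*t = (t - 2)*(t^2 + 4*t) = (t - 2)*(t + 4)*(t)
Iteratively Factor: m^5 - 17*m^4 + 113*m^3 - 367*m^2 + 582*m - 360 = (m - 2)*(m^4 - 15*m^3 + 83*m^2 - 201*m + 180) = (m - 5)*(m - 2)*(m^3 - 10*m^2 + 33*m - 36) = (m - 5)*(m - 3)*(m - 2)*(m^2 - 7*m + 12) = (m - 5)*(m - 3)^2*(m - 2)*(m - 4)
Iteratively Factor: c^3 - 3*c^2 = (c)*(c^2 - 3*c) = c*(c - 3)*(c)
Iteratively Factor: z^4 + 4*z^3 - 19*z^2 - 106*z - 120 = (z + 3)*(z^3 + z^2 - 22*z - 40) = (z - 5)*(z + 3)*(z^2 + 6*z + 8) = (z - 5)*(z + 2)*(z + 3)*(z + 4)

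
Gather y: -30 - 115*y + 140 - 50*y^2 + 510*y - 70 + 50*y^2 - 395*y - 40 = 0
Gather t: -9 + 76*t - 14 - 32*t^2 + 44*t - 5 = -32*t^2 + 120*t - 28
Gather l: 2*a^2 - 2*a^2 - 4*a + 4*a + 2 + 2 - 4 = 0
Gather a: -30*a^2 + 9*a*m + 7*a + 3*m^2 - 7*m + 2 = -30*a^2 + a*(9*m + 7) + 3*m^2 - 7*m + 2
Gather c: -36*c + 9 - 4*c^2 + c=-4*c^2 - 35*c + 9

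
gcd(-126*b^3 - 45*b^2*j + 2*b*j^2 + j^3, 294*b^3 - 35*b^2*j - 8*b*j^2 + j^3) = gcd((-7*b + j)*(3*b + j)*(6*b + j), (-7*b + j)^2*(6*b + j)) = 42*b^2 + b*j - j^2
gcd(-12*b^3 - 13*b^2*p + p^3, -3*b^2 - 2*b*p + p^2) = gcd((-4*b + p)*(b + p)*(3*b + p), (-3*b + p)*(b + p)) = b + p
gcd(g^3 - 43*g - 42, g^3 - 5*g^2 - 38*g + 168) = g^2 - g - 42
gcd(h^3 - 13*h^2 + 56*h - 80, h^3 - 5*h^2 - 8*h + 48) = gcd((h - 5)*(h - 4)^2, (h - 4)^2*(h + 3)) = h^2 - 8*h + 16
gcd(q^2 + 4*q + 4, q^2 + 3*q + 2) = q + 2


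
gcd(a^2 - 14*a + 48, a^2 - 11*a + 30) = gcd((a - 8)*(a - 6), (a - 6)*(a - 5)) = a - 6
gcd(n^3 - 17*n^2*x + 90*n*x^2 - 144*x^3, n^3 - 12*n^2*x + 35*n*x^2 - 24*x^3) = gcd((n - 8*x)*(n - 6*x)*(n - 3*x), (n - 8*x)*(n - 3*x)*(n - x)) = n^2 - 11*n*x + 24*x^2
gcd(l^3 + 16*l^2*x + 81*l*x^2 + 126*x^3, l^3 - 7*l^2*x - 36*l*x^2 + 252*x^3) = l + 6*x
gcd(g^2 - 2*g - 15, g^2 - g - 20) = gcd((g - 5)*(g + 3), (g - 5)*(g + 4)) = g - 5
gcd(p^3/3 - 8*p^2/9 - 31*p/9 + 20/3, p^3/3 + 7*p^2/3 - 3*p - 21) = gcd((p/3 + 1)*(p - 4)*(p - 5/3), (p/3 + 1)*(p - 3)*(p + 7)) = p + 3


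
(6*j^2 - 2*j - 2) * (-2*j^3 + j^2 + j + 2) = -12*j^5 + 10*j^4 + 8*j^3 + 8*j^2 - 6*j - 4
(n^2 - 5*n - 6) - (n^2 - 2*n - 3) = -3*n - 3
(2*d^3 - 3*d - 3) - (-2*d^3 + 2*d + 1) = 4*d^3 - 5*d - 4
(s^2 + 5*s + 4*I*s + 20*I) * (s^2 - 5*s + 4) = s^4 + 4*I*s^3 - 21*s^2 + 20*s - 84*I*s + 80*I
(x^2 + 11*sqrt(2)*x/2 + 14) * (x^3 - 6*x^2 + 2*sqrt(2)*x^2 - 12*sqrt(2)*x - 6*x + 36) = x^5 - 6*x^4 + 15*sqrt(2)*x^4/2 - 45*sqrt(2)*x^3 + 30*x^3 - 180*x^2 - 5*sqrt(2)*x^2 - 84*x + 30*sqrt(2)*x + 504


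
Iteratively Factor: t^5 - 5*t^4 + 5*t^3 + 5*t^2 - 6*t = (t)*(t^4 - 5*t^3 + 5*t^2 + 5*t - 6) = t*(t + 1)*(t^3 - 6*t^2 + 11*t - 6) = t*(t - 3)*(t + 1)*(t^2 - 3*t + 2) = t*(t - 3)*(t - 2)*(t + 1)*(t - 1)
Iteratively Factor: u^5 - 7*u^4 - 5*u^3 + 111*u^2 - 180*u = (u - 5)*(u^4 - 2*u^3 - 15*u^2 + 36*u) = (u - 5)*(u - 3)*(u^3 + u^2 - 12*u) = (u - 5)*(u - 3)^2*(u^2 + 4*u) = (u - 5)*(u - 3)^2*(u + 4)*(u)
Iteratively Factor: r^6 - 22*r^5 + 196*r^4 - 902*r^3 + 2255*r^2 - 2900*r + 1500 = (r - 5)*(r^5 - 17*r^4 + 111*r^3 - 347*r^2 + 520*r - 300) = (r - 5)*(r - 3)*(r^4 - 14*r^3 + 69*r^2 - 140*r + 100) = (r - 5)*(r - 3)*(r - 2)*(r^3 - 12*r^2 + 45*r - 50) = (r - 5)*(r - 3)*(r - 2)^2*(r^2 - 10*r + 25) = (r - 5)^2*(r - 3)*(r - 2)^2*(r - 5)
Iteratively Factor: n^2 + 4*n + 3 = (n + 1)*(n + 3)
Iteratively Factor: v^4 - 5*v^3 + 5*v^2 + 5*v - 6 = (v + 1)*(v^3 - 6*v^2 + 11*v - 6) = (v - 1)*(v + 1)*(v^2 - 5*v + 6) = (v - 2)*(v - 1)*(v + 1)*(v - 3)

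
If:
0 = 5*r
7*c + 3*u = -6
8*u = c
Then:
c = -48/59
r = 0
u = -6/59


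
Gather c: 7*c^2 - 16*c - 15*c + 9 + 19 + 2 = 7*c^2 - 31*c + 30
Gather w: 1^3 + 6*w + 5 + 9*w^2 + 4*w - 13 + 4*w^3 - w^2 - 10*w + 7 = 4*w^3 + 8*w^2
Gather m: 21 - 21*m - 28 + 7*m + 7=-14*m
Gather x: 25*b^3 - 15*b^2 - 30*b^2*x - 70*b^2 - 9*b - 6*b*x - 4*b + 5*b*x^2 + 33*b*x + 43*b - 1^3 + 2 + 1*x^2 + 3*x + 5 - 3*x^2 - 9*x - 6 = 25*b^3 - 85*b^2 + 30*b + x^2*(5*b - 2) + x*(-30*b^2 + 27*b - 6)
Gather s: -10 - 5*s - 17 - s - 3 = -6*s - 30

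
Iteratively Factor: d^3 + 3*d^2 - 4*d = (d - 1)*(d^2 + 4*d) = d*(d - 1)*(d + 4)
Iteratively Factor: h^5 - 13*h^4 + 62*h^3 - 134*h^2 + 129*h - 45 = (h - 3)*(h^4 - 10*h^3 + 32*h^2 - 38*h + 15) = (h - 3)*(h - 1)*(h^3 - 9*h^2 + 23*h - 15) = (h - 3)*(h - 1)^2*(h^2 - 8*h + 15) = (h - 3)^2*(h - 1)^2*(h - 5)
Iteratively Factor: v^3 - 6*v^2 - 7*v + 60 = (v - 4)*(v^2 - 2*v - 15) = (v - 4)*(v + 3)*(v - 5)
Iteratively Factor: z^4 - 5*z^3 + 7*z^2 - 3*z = (z - 1)*(z^3 - 4*z^2 + 3*z) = (z - 1)^2*(z^2 - 3*z) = (z - 3)*(z - 1)^2*(z)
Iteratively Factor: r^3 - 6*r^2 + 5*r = (r - 5)*(r^2 - r) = r*(r - 5)*(r - 1)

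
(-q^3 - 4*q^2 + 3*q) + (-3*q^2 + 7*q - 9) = -q^3 - 7*q^2 + 10*q - 9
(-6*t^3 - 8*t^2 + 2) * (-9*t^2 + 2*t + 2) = 54*t^5 + 60*t^4 - 28*t^3 - 34*t^2 + 4*t + 4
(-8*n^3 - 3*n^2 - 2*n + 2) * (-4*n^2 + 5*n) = 32*n^5 - 28*n^4 - 7*n^3 - 18*n^2 + 10*n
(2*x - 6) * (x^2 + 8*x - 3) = 2*x^3 + 10*x^2 - 54*x + 18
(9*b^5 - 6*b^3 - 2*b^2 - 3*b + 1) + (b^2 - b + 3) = 9*b^5 - 6*b^3 - b^2 - 4*b + 4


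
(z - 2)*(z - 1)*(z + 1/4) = z^3 - 11*z^2/4 + 5*z/4 + 1/2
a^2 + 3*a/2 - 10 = (a - 5/2)*(a + 4)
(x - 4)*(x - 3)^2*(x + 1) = x^4 - 9*x^3 + 23*x^2 - 3*x - 36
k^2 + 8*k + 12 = (k + 2)*(k + 6)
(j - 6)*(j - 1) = j^2 - 7*j + 6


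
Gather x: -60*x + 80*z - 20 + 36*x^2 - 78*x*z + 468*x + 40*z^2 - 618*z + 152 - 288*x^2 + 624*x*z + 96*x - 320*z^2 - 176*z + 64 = -252*x^2 + x*(546*z + 504) - 280*z^2 - 714*z + 196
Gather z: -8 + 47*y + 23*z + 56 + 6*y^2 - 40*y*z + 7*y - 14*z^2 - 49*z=6*y^2 + 54*y - 14*z^2 + z*(-40*y - 26) + 48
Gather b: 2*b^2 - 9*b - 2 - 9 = 2*b^2 - 9*b - 11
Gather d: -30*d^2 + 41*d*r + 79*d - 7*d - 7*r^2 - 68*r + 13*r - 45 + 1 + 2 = -30*d^2 + d*(41*r + 72) - 7*r^2 - 55*r - 42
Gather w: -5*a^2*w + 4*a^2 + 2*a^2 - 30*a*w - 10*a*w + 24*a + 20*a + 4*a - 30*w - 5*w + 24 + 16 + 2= 6*a^2 + 48*a + w*(-5*a^2 - 40*a - 35) + 42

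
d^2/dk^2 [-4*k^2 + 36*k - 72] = -8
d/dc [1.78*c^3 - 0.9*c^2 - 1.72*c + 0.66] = 5.34*c^2 - 1.8*c - 1.72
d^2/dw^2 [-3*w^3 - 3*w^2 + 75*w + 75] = -18*w - 6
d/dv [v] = 1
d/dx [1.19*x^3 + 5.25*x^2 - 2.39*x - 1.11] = 3.57*x^2 + 10.5*x - 2.39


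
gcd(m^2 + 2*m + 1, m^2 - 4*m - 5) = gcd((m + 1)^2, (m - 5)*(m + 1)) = m + 1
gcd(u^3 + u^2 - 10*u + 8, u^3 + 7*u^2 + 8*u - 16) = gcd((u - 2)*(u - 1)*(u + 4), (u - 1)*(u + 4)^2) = u^2 + 3*u - 4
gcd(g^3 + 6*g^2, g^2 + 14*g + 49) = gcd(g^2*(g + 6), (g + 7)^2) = 1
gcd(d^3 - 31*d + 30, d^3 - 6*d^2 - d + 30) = d - 5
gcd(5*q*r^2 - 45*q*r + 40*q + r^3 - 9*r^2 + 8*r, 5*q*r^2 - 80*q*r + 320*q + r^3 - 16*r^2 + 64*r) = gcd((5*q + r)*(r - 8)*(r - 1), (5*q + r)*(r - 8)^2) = 5*q*r - 40*q + r^2 - 8*r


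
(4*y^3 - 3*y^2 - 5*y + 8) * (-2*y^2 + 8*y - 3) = -8*y^5 + 38*y^4 - 26*y^3 - 47*y^2 + 79*y - 24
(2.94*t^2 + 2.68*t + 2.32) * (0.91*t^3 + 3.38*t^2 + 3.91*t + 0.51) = 2.6754*t^5 + 12.376*t^4 + 22.665*t^3 + 19.8198*t^2 + 10.438*t + 1.1832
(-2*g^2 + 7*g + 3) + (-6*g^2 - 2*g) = -8*g^2 + 5*g + 3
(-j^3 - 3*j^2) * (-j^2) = j^5 + 3*j^4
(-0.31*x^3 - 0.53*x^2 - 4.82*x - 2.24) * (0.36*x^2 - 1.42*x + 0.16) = -0.1116*x^5 + 0.2494*x^4 - 1.0322*x^3 + 5.9532*x^2 + 2.4096*x - 0.3584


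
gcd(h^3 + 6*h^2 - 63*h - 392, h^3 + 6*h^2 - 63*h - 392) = h^3 + 6*h^2 - 63*h - 392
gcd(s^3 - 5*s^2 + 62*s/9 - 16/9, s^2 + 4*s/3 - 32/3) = s - 8/3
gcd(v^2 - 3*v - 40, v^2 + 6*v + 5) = v + 5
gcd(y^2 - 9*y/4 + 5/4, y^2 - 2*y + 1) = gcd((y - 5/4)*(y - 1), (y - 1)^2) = y - 1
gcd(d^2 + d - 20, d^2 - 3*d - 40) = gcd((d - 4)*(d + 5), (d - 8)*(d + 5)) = d + 5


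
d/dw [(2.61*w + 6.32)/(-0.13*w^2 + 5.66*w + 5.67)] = (0.3393*w^2 + 1.6432*w - 20.9725)/(0.0169*w^4 - 1.4716*w^3 + 30.5614*w^2 + 64.1844*w + 32.1489)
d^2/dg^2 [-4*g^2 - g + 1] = -8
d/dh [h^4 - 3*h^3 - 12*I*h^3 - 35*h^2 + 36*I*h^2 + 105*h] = 4*h^3 + h^2*(-9 - 36*I) + h*(-70 + 72*I) + 105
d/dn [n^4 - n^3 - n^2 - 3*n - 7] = 4*n^3 - 3*n^2 - 2*n - 3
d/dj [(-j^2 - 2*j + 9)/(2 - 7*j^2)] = 2*(-7*j^2 + 61*j - 2)/(49*j^4 - 28*j^2 + 4)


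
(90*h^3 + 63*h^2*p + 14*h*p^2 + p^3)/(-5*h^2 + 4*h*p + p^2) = (18*h^2 + 9*h*p + p^2)/(-h + p)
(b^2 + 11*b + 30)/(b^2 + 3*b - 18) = (b + 5)/(b - 3)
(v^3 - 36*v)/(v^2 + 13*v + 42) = v*(v - 6)/(v + 7)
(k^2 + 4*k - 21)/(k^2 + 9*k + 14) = (k - 3)/(k + 2)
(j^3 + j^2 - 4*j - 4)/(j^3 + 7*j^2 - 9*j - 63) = (j^3 + j^2 - 4*j - 4)/(j^3 + 7*j^2 - 9*j - 63)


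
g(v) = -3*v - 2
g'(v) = -3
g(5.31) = -17.93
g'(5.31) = -3.00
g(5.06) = -17.18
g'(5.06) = -3.00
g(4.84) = -16.52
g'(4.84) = -3.00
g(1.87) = -7.61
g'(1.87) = -3.00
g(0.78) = -4.34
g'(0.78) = -3.00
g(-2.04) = 4.12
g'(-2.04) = -3.00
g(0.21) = -2.63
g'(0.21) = -3.00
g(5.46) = -18.38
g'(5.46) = -3.00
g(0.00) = -2.00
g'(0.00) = -3.00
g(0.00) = -2.00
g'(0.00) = -3.00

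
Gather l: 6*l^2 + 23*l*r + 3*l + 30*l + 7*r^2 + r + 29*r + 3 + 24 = 6*l^2 + l*(23*r + 33) + 7*r^2 + 30*r + 27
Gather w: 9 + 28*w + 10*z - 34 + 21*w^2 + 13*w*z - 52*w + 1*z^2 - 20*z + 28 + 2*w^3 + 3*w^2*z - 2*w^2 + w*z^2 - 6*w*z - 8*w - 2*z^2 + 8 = 2*w^3 + w^2*(3*z + 19) + w*(z^2 + 7*z - 32) - z^2 - 10*z + 11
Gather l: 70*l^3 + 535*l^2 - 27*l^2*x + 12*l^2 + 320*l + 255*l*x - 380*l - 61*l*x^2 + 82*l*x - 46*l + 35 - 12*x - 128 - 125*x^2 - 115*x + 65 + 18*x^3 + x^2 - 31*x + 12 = 70*l^3 + l^2*(547 - 27*x) + l*(-61*x^2 + 337*x - 106) + 18*x^3 - 124*x^2 - 158*x - 16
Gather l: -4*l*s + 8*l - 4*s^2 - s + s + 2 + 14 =l*(8 - 4*s) - 4*s^2 + 16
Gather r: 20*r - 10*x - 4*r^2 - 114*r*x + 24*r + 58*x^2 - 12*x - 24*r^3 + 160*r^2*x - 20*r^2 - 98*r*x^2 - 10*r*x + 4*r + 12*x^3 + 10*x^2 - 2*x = -24*r^3 + r^2*(160*x - 24) + r*(-98*x^2 - 124*x + 48) + 12*x^3 + 68*x^2 - 24*x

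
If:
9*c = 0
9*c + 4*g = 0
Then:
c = 0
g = 0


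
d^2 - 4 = (d - 2)*(d + 2)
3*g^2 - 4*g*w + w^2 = (-3*g + w)*(-g + w)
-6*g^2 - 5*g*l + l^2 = (-6*g + l)*(g + l)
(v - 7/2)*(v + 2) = v^2 - 3*v/2 - 7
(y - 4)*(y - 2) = y^2 - 6*y + 8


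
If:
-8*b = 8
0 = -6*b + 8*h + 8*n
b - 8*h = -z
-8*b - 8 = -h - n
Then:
No Solution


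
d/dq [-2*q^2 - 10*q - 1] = -4*q - 10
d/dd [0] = 0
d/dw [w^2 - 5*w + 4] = 2*w - 5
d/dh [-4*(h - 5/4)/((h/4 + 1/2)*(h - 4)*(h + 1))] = 4*(8*h^3 - 19*h^2 + 10*h + 82)/(h^6 - 2*h^5 - 19*h^4 + 4*h^3 + 116*h^2 + 160*h + 64)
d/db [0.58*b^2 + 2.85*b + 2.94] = 1.16*b + 2.85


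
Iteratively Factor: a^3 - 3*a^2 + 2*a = (a - 2)*(a^2 - a) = a*(a - 2)*(a - 1)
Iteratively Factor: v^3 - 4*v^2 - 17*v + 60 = (v - 3)*(v^2 - v - 20) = (v - 5)*(v - 3)*(v + 4)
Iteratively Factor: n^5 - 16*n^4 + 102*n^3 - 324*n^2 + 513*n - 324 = (n - 3)*(n^4 - 13*n^3 + 63*n^2 - 135*n + 108) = (n - 3)^2*(n^3 - 10*n^2 + 33*n - 36) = (n - 3)^3*(n^2 - 7*n + 12) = (n - 3)^4*(n - 4)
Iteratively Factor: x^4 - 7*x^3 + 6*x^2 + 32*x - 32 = (x - 1)*(x^3 - 6*x^2 + 32) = (x - 1)*(x + 2)*(x^2 - 8*x + 16) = (x - 4)*(x - 1)*(x + 2)*(x - 4)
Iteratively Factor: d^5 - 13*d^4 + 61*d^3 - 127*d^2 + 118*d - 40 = (d - 4)*(d^4 - 9*d^3 + 25*d^2 - 27*d + 10) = (d - 4)*(d - 1)*(d^3 - 8*d^2 + 17*d - 10) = (d - 5)*(d - 4)*(d - 1)*(d^2 - 3*d + 2) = (d - 5)*(d - 4)*(d - 2)*(d - 1)*(d - 1)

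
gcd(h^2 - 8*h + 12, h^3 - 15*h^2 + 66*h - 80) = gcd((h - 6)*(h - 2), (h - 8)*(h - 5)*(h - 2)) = h - 2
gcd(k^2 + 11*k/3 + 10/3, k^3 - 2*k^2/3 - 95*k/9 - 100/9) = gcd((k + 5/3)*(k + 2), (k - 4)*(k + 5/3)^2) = k + 5/3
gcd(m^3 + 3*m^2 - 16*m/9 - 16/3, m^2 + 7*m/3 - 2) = m + 3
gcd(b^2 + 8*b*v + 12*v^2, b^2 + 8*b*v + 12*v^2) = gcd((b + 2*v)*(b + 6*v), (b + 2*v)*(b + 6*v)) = b^2 + 8*b*v + 12*v^2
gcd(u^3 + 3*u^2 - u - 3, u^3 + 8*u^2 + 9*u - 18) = u^2 + 2*u - 3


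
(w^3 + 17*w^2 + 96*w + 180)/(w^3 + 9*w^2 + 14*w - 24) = (w^2 + 11*w + 30)/(w^2 + 3*w - 4)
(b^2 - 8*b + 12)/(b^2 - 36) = (b - 2)/(b + 6)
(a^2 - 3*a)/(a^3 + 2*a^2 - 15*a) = 1/(a + 5)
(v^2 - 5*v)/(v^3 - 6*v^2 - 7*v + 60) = v/(v^2 - v - 12)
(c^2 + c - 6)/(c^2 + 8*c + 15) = (c - 2)/(c + 5)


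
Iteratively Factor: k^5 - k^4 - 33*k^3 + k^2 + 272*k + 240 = (k + 3)*(k^4 - 4*k^3 - 21*k^2 + 64*k + 80) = (k - 4)*(k + 3)*(k^3 - 21*k - 20) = (k - 4)*(k + 3)*(k + 4)*(k^2 - 4*k - 5) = (k - 4)*(k + 1)*(k + 3)*(k + 4)*(k - 5)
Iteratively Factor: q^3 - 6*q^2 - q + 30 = (q + 2)*(q^2 - 8*q + 15) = (q - 3)*(q + 2)*(q - 5)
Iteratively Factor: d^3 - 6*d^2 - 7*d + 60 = (d - 4)*(d^2 - 2*d - 15) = (d - 4)*(d + 3)*(d - 5)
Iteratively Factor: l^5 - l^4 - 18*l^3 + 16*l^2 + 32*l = (l - 2)*(l^4 + l^3 - 16*l^2 - 16*l) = (l - 4)*(l - 2)*(l^3 + 5*l^2 + 4*l) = (l - 4)*(l - 2)*(l + 1)*(l^2 + 4*l) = (l - 4)*(l - 2)*(l + 1)*(l + 4)*(l)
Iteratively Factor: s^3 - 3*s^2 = (s)*(s^2 - 3*s) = s*(s - 3)*(s)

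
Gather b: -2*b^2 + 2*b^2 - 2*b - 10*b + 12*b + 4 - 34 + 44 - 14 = 0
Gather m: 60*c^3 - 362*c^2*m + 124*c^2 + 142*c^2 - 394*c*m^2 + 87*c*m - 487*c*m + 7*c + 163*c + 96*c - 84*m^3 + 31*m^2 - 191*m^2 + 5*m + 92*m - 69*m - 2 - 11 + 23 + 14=60*c^3 + 266*c^2 + 266*c - 84*m^3 + m^2*(-394*c - 160) + m*(-362*c^2 - 400*c + 28) + 24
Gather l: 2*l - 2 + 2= 2*l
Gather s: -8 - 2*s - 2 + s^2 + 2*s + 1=s^2 - 9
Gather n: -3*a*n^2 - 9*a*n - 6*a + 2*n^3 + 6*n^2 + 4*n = -6*a + 2*n^3 + n^2*(6 - 3*a) + n*(4 - 9*a)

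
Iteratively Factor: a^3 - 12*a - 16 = (a + 2)*(a^2 - 2*a - 8) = (a - 4)*(a + 2)*(a + 2)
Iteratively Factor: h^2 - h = (h - 1)*(h)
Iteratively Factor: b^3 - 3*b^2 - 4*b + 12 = (b - 2)*(b^2 - b - 6) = (b - 3)*(b - 2)*(b + 2)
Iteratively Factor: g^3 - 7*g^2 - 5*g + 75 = (g + 3)*(g^2 - 10*g + 25) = (g - 5)*(g + 3)*(g - 5)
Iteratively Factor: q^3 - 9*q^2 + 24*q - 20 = (q - 2)*(q^2 - 7*q + 10) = (q - 2)^2*(q - 5)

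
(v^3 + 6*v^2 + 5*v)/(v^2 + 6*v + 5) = v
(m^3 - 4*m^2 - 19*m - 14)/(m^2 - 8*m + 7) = (m^2 + 3*m + 2)/(m - 1)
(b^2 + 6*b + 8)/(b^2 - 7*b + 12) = (b^2 + 6*b + 8)/(b^2 - 7*b + 12)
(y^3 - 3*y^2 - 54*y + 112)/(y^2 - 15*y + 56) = (y^2 + 5*y - 14)/(y - 7)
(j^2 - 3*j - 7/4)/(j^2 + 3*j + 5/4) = (2*j - 7)/(2*j + 5)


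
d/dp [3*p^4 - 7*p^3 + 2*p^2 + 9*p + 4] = 12*p^3 - 21*p^2 + 4*p + 9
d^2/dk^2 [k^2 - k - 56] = 2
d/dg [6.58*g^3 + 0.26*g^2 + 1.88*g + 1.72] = 19.74*g^2 + 0.52*g + 1.88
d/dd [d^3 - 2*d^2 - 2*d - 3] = 3*d^2 - 4*d - 2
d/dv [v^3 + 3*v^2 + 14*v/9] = 3*v^2 + 6*v + 14/9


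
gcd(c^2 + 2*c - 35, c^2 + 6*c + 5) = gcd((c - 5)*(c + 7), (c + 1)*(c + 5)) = 1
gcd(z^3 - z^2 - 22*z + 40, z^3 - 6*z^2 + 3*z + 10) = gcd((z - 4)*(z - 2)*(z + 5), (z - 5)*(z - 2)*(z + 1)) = z - 2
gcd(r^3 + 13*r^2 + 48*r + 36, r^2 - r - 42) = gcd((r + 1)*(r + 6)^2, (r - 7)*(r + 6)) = r + 6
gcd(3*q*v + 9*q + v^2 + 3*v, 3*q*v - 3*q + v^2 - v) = 3*q + v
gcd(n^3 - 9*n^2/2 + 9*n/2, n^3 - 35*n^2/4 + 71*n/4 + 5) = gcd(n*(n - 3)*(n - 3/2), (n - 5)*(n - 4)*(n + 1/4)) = 1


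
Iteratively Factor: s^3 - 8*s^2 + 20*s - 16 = (s - 4)*(s^2 - 4*s + 4) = (s - 4)*(s - 2)*(s - 2)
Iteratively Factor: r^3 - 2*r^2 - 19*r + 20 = (r - 1)*(r^2 - r - 20) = (r - 1)*(r + 4)*(r - 5)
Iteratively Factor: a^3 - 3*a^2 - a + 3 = (a - 3)*(a^2 - 1) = (a - 3)*(a + 1)*(a - 1)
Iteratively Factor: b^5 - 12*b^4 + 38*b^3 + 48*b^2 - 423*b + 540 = (b - 5)*(b^4 - 7*b^3 + 3*b^2 + 63*b - 108) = (b - 5)*(b + 3)*(b^3 - 10*b^2 + 33*b - 36) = (b - 5)*(b - 4)*(b + 3)*(b^2 - 6*b + 9) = (b - 5)*(b - 4)*(b - 3)*(b + 3)*(b - 3)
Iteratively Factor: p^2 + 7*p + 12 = (p + 3)*(p + 4)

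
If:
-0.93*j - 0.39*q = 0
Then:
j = -0.419354838709677*q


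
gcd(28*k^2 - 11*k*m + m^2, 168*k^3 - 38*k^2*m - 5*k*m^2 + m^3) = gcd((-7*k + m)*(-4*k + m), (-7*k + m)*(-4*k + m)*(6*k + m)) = 28*k^2 - 11*k*m + m^2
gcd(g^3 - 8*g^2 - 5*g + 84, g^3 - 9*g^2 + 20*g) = g - 4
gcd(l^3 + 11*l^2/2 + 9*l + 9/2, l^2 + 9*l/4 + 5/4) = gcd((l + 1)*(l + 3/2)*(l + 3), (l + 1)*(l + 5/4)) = l + 1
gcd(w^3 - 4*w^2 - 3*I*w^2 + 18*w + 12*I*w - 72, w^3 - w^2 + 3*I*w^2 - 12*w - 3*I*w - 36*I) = w^2 + w*(-4 + 3*I) - 12*I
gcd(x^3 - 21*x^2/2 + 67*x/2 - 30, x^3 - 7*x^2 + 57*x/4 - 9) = x^2 - 11*x/2 + 6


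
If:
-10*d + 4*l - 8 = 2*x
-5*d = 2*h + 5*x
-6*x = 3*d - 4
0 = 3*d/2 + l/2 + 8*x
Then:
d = 52/11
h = -250/33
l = 428/33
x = -56/33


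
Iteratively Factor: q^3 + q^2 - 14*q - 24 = (q + 2)*(q^2 - q - 12) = (q - 4)*(q + 2)*(q + 3)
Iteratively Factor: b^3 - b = (b)*(b^2 - 1) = b*(b + 1)*(b - 1)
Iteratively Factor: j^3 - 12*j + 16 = (j - 2)*(j^2 + 2*j - 8) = (j - 2)^2*(j + 4)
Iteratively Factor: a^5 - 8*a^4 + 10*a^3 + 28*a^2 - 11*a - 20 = (a + 1)*(a^4 - 9*a^3 + 19*a^2 + 9*a - 20) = (a - 5)*(a + 1)*(a^3 - 4*a^2 - a + 4) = (a - 5)*(a - 1)*(a + 1)*(a^2 - 3*a - 4) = (a - 5)*(a - 1)*(a + 1)^2*(a - 4)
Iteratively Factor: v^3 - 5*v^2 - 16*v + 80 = (v + 4)*(v^2 - 9*v + 20) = (v - 4)*(v + 4)*(v - 5)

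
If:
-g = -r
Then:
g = r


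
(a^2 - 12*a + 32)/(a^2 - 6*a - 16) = (a - 4)/(a + 2)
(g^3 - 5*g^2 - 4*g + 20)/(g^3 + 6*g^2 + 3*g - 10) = (g^2 - 7*g + 10)/(g^2 + 4*g - 5)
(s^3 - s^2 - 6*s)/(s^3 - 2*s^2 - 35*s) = (-s^2 + s + 6)/(-s^2 + 2*s + 35)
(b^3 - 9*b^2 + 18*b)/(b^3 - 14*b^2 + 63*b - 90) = b/(b - 5)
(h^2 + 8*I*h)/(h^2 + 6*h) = (h + 8*I)/(h + 6)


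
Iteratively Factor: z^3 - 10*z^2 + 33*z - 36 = (z - 3)*(z^2 - 7*z + 12) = (z - 3)^2*(z - 4)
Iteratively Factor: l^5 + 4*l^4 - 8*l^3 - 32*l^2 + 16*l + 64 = (l + 4)*(l^4 - 8*l^2 + 16) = (l + 2)*(l + 4)*(l^3 - 2*l^2 - 4*l + 8) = (l - 2)*(l + 2)*(l + 4)*(l^2 - 4) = (l - 2)*(l + 2)^2*(l + 4)*(l - 2)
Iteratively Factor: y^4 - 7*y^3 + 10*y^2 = (y)*(y^3 - 7*y^2 + 10*y) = y*(y - 5)*(y^2 - 2*y) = y^2*(y - 5)*(y - 2)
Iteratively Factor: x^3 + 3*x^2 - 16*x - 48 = (x + 4)*(x^2 - x - 12) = (x + 3)*(x + 4)*(x - 4)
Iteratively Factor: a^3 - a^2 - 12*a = (a - 4)*(a^2 + 3*a) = a*(a - 4)*(a + 3)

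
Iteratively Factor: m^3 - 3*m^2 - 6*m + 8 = (m - 4)*(m^2 + m - 2) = (m - 4)*(m + 2)*(m - 1)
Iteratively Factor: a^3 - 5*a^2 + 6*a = (a)*(a^2 - 5*a + 6) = a*(a - 2)*(a - 3)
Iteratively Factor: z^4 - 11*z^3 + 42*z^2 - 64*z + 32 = (z - 4)*(z^3 - 7*z^2 + 14*z - 8) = (z - 4)*(z - 2)*(z^2 - 5*z + 4) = (z - 4)*(z - 2)*(z - 1)*(z - 4)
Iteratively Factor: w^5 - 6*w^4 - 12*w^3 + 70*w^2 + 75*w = (w - 5)*(w^4 - w^3 - 17*w^2 - 15*w) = (w - 5)^2*(w^3 + 4*w^2 + 3*w) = (w - 5)^2*(w + 1)*(w^2 + 3*w) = (w - 5)^2*(w + 1)*(w + 3)*(w)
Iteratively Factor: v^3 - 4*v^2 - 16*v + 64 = (v - 4)*(v^2 - 16) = (v - 4)*(v + 4)*(v - 4)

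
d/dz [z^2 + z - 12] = 2*z + 1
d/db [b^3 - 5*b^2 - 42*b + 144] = 3*b^2 - 10*b - 42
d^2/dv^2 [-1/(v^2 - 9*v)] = 2*(v*(v - 9) - (2*v - 9)^2)/(v^3*(v - 9)^3)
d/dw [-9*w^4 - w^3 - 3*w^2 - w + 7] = -36*w^3 - 3*w^2 - 6*w - 1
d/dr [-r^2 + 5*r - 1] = 5 - 2*r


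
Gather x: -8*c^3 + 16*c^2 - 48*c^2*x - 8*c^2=-8*c^3 - 48*c^2*x + 8*c^2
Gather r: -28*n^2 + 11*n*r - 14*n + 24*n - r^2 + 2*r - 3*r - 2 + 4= -28*n^2 + 10*n - r^2 + r*(11*n - 1) + 2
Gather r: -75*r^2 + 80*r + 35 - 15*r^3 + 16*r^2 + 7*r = -15*r^3 - 59*r^2 + 87*r + 35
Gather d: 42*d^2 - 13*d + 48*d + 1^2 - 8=42*d^2 + 35*d - 7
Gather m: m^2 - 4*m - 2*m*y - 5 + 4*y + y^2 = m^2 + m*(-2*y - 4) + y^2 + 4*y - 5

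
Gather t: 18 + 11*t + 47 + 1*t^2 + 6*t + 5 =t^2 + 17*t + 70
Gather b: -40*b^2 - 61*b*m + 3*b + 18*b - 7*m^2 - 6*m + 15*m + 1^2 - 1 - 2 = -40*b^2 + b*(21 - 61*m) - 7*m^2 + 9*m - 2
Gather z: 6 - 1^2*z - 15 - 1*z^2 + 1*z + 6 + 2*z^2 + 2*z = z^2 + 2*z - 3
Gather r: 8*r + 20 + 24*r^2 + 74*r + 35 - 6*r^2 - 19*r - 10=18*r^2 + 63*r + 45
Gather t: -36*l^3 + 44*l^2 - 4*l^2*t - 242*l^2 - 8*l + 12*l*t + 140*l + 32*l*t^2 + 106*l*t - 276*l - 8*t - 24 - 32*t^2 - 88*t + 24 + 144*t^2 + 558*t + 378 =-36*l^3 - 198*l^2 - 144*l + t^2*(32*l + 112) + t*(-4*l^2 + 118*l + 462) + 378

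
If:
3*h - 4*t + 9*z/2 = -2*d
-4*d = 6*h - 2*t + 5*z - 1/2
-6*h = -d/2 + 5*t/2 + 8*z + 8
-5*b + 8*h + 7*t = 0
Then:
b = -22*z/15 - 977/540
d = 4*z/3 + 71/36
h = -3*z/2 - 65/54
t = 2*z/3 + 1/12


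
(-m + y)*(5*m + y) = -5*m^2 + 4*m*y + y^2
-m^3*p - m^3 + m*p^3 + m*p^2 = (-m + p)*(m + p)*(m*p + m)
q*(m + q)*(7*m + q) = 7*m^2*q + 8*m*q^2 + q^3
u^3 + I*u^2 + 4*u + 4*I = (u - 2*I)*(u + I)*(u + 2*I)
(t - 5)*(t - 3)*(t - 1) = t^3 - 9*t^2 + 23*t - 15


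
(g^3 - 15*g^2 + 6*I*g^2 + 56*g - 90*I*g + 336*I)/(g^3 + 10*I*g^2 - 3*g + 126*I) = (g^2 - 15*g + 56)/(g^2 + 4*I*g + 21)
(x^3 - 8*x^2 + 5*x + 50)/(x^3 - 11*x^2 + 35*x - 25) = (x + 2)/(x - 1)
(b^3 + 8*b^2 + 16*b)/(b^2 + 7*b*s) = (b^2 + 8*b + 16)/(b + 7*s)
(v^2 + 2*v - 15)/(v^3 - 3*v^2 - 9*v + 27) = (v + 5)/(v^2 - 9)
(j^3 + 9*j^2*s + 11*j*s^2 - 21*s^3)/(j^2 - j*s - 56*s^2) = (-j^2 - 2*j*s + 3*s^2)/(-j + 8*s)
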